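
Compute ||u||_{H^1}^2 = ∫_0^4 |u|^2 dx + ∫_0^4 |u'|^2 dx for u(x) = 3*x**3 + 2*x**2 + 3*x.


||u||_{H^1}^2 = 6052292/105

The H^1 norm (squared) on an interval (0, L) is
  ||u||_{H^1}^2 = ∫_0^L u(x)^2 dx + ∫_0^L u'(x)^2 dx.
Compute u'(x) = 9*x**2 + 4*x + 3.
Then u(x)^2 = 9*x**6 + 12*x**5 + 22*x**4 + 12*x**3 + 9*x**2 and u'(x)^2 = 81*x**4 + 72*x**3 + 70*x**2 + 24*x + 9.
Integrate each monomial from 0 to 4 using ∫_0^4 c·x^n dx = c·4^(n+1)/(n+1):
  ∫_0^4 u(x)^2 dx = ∫_0^4 (9*x^6 + 12*x^5 + 22*x^4 + 12*x^3 + 9*x^2) dx. Term by term:
    ∫_0^4 9*x^6 dx = 147456/7;  ∫_0^4 12*x^5 dx = 8192;  ∫_0^4 22*x^4 dx = 22528/5;
    ∫_0^4 12*x^3 dx = 768;  ∫_0^4 9*x^2 dx = 192.
  Sum: 147456/7 + 8192 + 22528/5 + 768 + 192 = 1215296/35.
  ∫_0^4 u'(x)^2 dx = ∫_0^4 (81*x^4 + 72*x^3 + 70*x^2 + 24*x + 9) dx. Term by term:
    ∫_0^4 81*x^4 dx = 82944/5;  ∫_0^4 72*x^3 dx = 4608;  ∫_0^4 70*x^2 dx = 4480/3;
    ∫_0^4 24*x dx = 192;  ∫_0^4 9 dx = 36.
  Sum: 82944/5 + 4608 + 4480/3 + 192 + 36 = 343772/15.
Adding: ||u||_{H^1}^2 = 1215296/35 + 343772/15 = 6052292/105.


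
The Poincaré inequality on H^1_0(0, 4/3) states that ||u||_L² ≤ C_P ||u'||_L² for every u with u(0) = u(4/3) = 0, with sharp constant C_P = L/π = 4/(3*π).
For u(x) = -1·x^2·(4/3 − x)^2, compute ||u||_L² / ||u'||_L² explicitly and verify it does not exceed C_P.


||u||_L² / ||u'||_L² = 2*sqrt(3)/9 < C_P = 4/(3*π).

u(x) = -1·x^2·(4/3 − x)^2, so u'(x) = 4*x*(-9*x^2 + 18*x - 8)/9.
u(x) = -1·x^2·(4/3 − x)^2 vanishes at x = 0 and x = 4/3, so u ∈ H^1_0(0, 4/3). Differentiate via the product rule and integrate the resulting polynomials term by term.
  ∫_0^4/3 u² dx = ∫_0^4/3 (x^8 - 16*x^7/3 + 32*x^6/3 - 256*x^5/27 + 256*x^4/81) dx. Term by term:
    ∫_0^4/3 x^8 dx = 262144/177147;  ∫_0^4/3 -16*x^7/3 dx = -131072/19683;  ∫_0^4/3 32*x^6/3 dx = 524288/45927;
    ∫_0^4/3 -256*x^5/27 dx = -524288/59049;  ∫_0^4/3 256*x^4/81 dx = 262144/98415.
  Sum: 262144/177147 − 131072/19683 + 524288/45927 − 524288/59049 + 262144/98415 = 131072/6200145.
  ∫_0^4/3 (u')² dx = ∫_0^4/3 (16*x^6 - 64*x^5 + 832*x^4/9 - 512*x^3/9 + 1024*x^2/81) dx. Term by term:
    ∫_0^4/3 16*x^6 dx = 262144/15309;  ∫_0^4/3 -64*x^5 dx = -131072/2187;  ∫_0^4/3 832*x^4/9 dx = 851968/10935;
    ∫_0^4/3 -512*x^3/9 dx = -32768/729;  ∫_0^4/3 1024*x^2/81 dx = 65536/6561.
  Sum: 262144/15309 − 131072/2187 + 851968/10935 − 32768/729 + 65536/6561 = 32768/229635.
∫_0^4/3 u² dx = 131072/6200145, so ||u||_L² = 256*sqrt(210)/25515.
∫_0^4/3 (u')² dx = 32768/229635, so ||u'||_L² = 128*sqrt(70)/2835.
Ratio ||u||_L² / ||u'||_L² = 2*sqrt(3)/9.
Sharp Poincaré constant on H^1_0(0, 4/3) is C_P = L/π = 4/(3*π), achieved by sin(3*π/4·x).
A polynomial bump cannot attain the sharp Poincaré constant (only the first sine eigenfunction does), so the ratio is strictly less than C_P, consistent with ||u||_L² ≤ C_P ||u'||_L².


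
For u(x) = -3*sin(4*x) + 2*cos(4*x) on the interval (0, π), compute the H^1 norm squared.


||u||_{H^1(0,π)}^2 = 221*π/2

u'(x) = -8*sin(4*x) - 12*cos(4*x).
Expand u² and (u')² and integrate term by term on (0, π), using: for integers n ≥ 1, ∫_0^π sin²(nx) dx = ∫_0^π cos²(nx) dx = π/2; for n ≠ n', ∫_0^π sin(nx)sin(n'x) dx = ∫_0^π cos(nx)cos(n'x) dx = 0; and by product-to-sum, ∫_0^π sin(nx)cos(n'x) dx = ½∫_0^π [sin((n+n')x) + sin((n−n')x)] dx, which is 0 when n+n' is even and 2n/(n²−n'²) when n+n' is odd (it need not vanish on (0, π)).
  u² squared terms: (-3)²·∫sin(4x)² dx = 9·π/2 = 9*π/2;  (2)²·∫cos(4x)² dx = 4·π/2 = 2*π.
  u² cross terms: 2·(-3)·(2)·∫sin(4x)·cos(4x) dx = -12·(0) = 0.
  So ∫_0^π u² dx = 9*π/2 + 2*π + 0 = 13*π/2.
  (u')² squared terms: (-12)²·∫cos(4x)² dx = 144·π/2 = 72*π;  (-8)²·∫sin(4x)² dx = 64·π/2 = 32*π.
  (u')² cross terms: 2·(-12)·(-8)·∫cos(4x)·sin(4x) dx = 192·(0) = 0.
  So ∫_0^π (u')² dx = 72*π + 32*π + 0 = 104*π.
||u||_{H^1}^2 = (13*π/2) + (104*π) = 221*π/2.


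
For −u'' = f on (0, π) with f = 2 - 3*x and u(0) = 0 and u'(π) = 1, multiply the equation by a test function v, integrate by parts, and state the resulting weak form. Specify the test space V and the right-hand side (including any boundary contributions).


V = {v ∈ H^1(0, π) : v(0) = 0} (test functions vanish at x = 0 where u is specified); weak form: ∫_0^π u'v' dx = ∫_0^π (2 - 3*x) v dx + v(π) for all v ∈ V.

Multiply both sides by a test function v and integrate from 0 to π:
  ∫_0^π −u''(x) v(x) dx = ∫_0^π f(x) v(x) dx.
Integrate the LHS by parts once:
  ∫_0^π −u'' v dx = −[u'(x) v(x)]_0^π + ∫_0^π u'(x) v'(x) dx.
Thus ∫_0^π u'(x) v'(x) dx = ∫_0^π f(x) v(x) dx + [u'(x) v(x)]_0^π.
Choose V so that boundary terms are either known or forced to vanish.
Mixed BC: u(0) = 0 (Dirichlet) and u'(π) = 1 (Neumann). Define V = {v ∈ H^1(0, π) : v(0) = 0}. Then [u' v]_0^π = u'(π)·v(π) − u'(0)·0 = v(π).
Weak formulation: find u (satisfying any essential BC) such that ∫_0^π u'(x) v'(x) dx = ∫_0^π f v dx + v(π) for all v ∈ V (Dirichlet at 0 absorbed into V; Neumann datum at x = π contributes the boundary term).
Substituting f(x) = 2 - 3*x, the right-hand side is ∫_0^π (2 - 3*x) v dx + v(π).


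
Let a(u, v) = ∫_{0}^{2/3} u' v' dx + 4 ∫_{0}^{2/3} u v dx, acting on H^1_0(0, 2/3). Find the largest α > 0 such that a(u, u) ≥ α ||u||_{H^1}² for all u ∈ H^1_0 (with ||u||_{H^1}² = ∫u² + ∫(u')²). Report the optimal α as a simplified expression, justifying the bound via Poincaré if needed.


α = 1

Coercivity of a(·,·) on H^1_0(0, 2/3) means a(u, u) ≥ α ||u||_{H^1}² for every u ∈ H^1_0.
The interval has length L = 2/3, and Poincaré/coercivity depend only on L. Here a(u, u) = ∫(u')² + (4)·∫u².
Here c = 4 ≥ 1, so a(u,u) = ∫(u')² + c∫u² ≥ ∫(u')² + ∫u² = ||u||_{H^1}², i.e. α = 1 works. No larger α is possible: a(u,u) ≥ α||u||_{H^1}² means (1−α)∫(u')² ≥ (α−c)∫u², and for the modes u_n = sin(nπ(x−x₀)/L) (x₀ the left endpoint) one has ∫u_n²/∫(u_n')² = (L/(nπ))² → 0, so a(u_n,u_n)/||u_n||_{H^1}² → 1. Hence the optimal constant is α = 1.
Therefore α = 1.


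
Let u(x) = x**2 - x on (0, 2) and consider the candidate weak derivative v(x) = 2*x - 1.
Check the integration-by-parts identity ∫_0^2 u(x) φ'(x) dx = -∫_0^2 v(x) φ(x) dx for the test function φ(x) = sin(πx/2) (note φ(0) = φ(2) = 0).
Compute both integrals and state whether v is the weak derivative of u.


LHS = -4/π, RHS = -4/π. Yes, v = u' weakly.

u(x) = x**2 - x, classical derivative u'(x) = 2*x - 1.
φ(x) = sin(πx/2), so φ'(x) = π*cos(π*x/2)/2.
Note φ(0) = φ(2) = 0, so the boundary term u·φ vanishes.
LHS = ∫_0^2 u(x) φ'(x) dx = ∫_0^2 (π*x^2*cos(π*x/2)/2 - π*x*cos(π*x/2)/2) dx. Term by term:
  ∫_0^2 π*x^2*cos(π*x/2)/2 dx = -8/π;  ∫_0^2 -π*x*cos(π*x/2)/2 dx = 4/π.
Sum: -8/π + 4/π = -4/π.
So LHS = -4/π.
∫_0^2 v(x) φ(x) dx = ∫_0^2 (2*x*sin(π*x/2) - sin(π*x/2)) dx. Term by term:
  ∫_0^2 -sin(π*x/2) dx = -4/π;  ∫_0^2 2*x*sin(π*x/2) dx = 8/π.
Sum: -4/π + 8/π = 4/π.
So RHS = -∫_0^2 v(x) φ(x) dx = -4/π.
LHS = RHS, so the identity holds for this test φ.
Moreover u is smooth here and v(x) = u'(x) = 2*x - 1 pointwise, so the identity holds for every test function. Hence v is the weak derivative of u.


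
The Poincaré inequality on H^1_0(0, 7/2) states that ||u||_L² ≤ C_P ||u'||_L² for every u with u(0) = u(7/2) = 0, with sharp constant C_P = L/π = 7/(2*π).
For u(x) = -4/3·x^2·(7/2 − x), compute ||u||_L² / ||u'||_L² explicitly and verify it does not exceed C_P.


||u||_L² / ||u'||_L² = sqrt(14)/4 < C_P = 7/(2*π).

u(x) = -4/3·x^2·(7/2 − x), so u'(x) = 4*x*(3*x - 7)/3.
u(x) = -4/3·x^2·(7/2 − x) vanishes at x = 0 and x = 7/2, so u ∈ H^1_0(0, 7/2). Differentiate via the product rule and integrate the resulting polynomials term by term.
  ∫_0^7/2 u² dx = ∫_0^7/2 (16*x^6/9 - 112*x^5/9 + 196*x^4/9) dx. Term by term:
    ∫_0^7/2 16*x^6/9 dx = 117649/72;  ∫_0^7/2 -112*x^5/9 dx = -823543/216;  ∫_0^7/2 196*x^4/9 dx = 823543/360.
  Sum: 117649/72 − 823543/216 + 823543/360 = 117649/1080.
  ∫_0^7/2 (u')² dx = ∫_0^7/2 (16*x^4 - 224*x^3/3 + 784*x^2/9) dx. Term by term:
    ∫_0^7/2 16*x^4 dx = 16807/10;  ∫_0^7/2 -224*x^3/3 dx = -16807/6;  ∫_0^7/2 784*x^2/9 dx = 33614/27.
  Sum: 16807/10 − 16807/6 + 33614/27 = 16807/135.
∫_0^7/2 u² dx = 117649/1080, so ||u||_L² = 343*sqrt(30)/180.
∫_0^7/2 (u')² dx = 16807/135, so ||u'||_L² = 49*sqrt(105)/45.
Ratio ||u||_L² / ||u'||_L² = sqrt(14)/4.
Sharp Poincaré constant on H^1_0(0, 7/2) is C_P = L/π = 7/(2*π), achieved by sin(2*π/7·x).
A polynomial bump cannot attain the sharp Poincaré constant (only the first sine eigenfunction does), so the ratio is strictly less than C_P, consistent with ||u||_L² ≤ C_P ||u'||_L².


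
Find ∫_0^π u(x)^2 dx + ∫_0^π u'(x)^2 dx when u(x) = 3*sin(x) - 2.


||u||_{H^1(0,π)}^2 = -24 + 13*π

u'(x) = 3*cos(x).
Expand u² and (u')² and integrate term by term on (0, π), using: for integers n ≥ 1, ∫_0^π sin²(nx) dx = ∫_0^π cos²(nx) dx = π/2; for n ≠ n', ∫_0^π sin(nx)sin(n'x) dx = ∫_0^π cos(nx)cos(n'x) dx = 0; and by product-to-sum, ∫_0^π sin(nx)cos(n'x) dx = ½∫_0^π [sin((n+n')x) + sin((n−n')x)] dx, which is 0 when n+n' is even and 2n/(n²−n'²) when n+n' is odd (it need not vanish on (0, π)). For the constant mode: ∫_0^π 1 dx = π, ∫_0^π cos(nx) dx = 0, ∫_0^π sin(nx) dx = (1−(−1)^n)/n.
  u² squared terms: (-2)²·∫1 dx = 4·π = 4*π;  (3)²·∫sin(x)² dx = 9·π/2 = 9*π/2.
  u² cross terms: 2·(-2)·(3)·∫1·sin(x) dx = -12·(2) = -24.
  So ∫_0^π u² dx = 4*π + 9*π/2 − 24 = -24 + 17*π/2.
  (u')² squared terms: (3)²·∫cos(x)² dx = 9·π/2 = 9*π/2.
  So ∫_0^π (u')² dx = 9*π/2.
||u||_{H^1}^2 = (-24 + 17*π/2) + (9*π/2) = -24 + 13*π.


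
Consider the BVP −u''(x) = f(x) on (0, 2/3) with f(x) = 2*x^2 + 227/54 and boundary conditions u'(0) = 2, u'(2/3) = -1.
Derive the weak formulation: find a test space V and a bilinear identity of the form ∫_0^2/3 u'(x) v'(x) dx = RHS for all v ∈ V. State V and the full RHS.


V = H^1(0, 2/3) (v unrestricted at boundary; u is determined up to an additive constant); weak form: ∫_0^2/3 u'v' dx = ∫_0^2/3 (2*x^2 + 227/54) v dx − v(2/3) − 2·v(0) for all v ∈ V.

Multiply both sides by a test function v and integrate from 0 to 2/3:
  ∫_0^2/3 −u''(x) v(x) dx = ∫_0^2/3 f(x) v(x) dx.
Integrate the LHS by parts once:
  ∫_0^2/3 −u'' v dx = −[u'(x) v(x)]_0^2/3 + ∫_0^2/3 u'(x) v'(x) dx.
Thus ∫_0^2/3 u'(x) v'(x) dx = ∫_0^2/3 f(x) v(x) dx + [u'(x) v(x)]_0^2/3.
Choose V so that boundary terms are either known or forced to vanish.
u has inhomogeneous Neumann u'(0) = 2, u'(2/3) = -1. [u' v]_0^2/3 = (-1)·v(2/3) − (2)·v(0) = − v(2/3) − 2·v(0). Take V = H^1(0, 2/3); boundary term becomes part of RHS.
Weak formulation: find u (satisfying any essential BC) such that ∫_0^2/3 u'(x) v'(x) dx = ∫_0^2/3 f v dx − v(2/3) − 2·v(0) for all v ∈ V (Neumann data are natural BCs: they enter the RHS as boundary terms).
Substituting f(x) = 2*x^2 + 227/54, the right-hand side is ∫_0^2/3 (2*x^2 + 227/54) v dx − v(2/3) − 2·v(0).
Compatibility check (pure Neumann): taking v ≡ 1 ∈ V gives 0 = ∫_0^2/3 f dx + (-1) − (2), i.e. ∫_0^2/3 f dx must equal u'(0) − u'(2/3) = 3. Indeed ∫_0^2/3 (2*x^2 + 227/54) dx = 3, so the data are compatible. The solution is then unique only up to an additive constant (fix it e.g. by requiring ∫_0^2/3 u dx = 0).


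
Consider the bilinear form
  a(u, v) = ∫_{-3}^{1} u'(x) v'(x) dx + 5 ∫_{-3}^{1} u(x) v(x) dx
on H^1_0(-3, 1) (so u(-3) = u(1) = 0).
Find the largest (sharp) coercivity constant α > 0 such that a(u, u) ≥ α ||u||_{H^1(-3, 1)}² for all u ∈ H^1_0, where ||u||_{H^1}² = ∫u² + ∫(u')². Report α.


α = 1

Coercivity of a(·,·) on H^1_0(-3, 1) means a(u, u) ≥ α ||u||_{H^1}² for every u ∈ H^1_0.
The interval has length L = 4, and Poincaré/coercivity depend only on L. Here a(u, u) = ∫(u')² + (5)·∫u².
Here c = 5 ≥ 1, so a(u,u) = ∫(u')² + c∫u² ≥ ∫(u')² + ∫u² = ||u||_{H^1}², i.e. α = 1 works. No larger α is possible: a(u,u) ≥ α||u||_{H^1}² means (1−α)∫(u')² ≥ (α−c)∫u², and for the modes u_n = sin(nπ(x−x₀)/L) (x₀ the left endpoint) one has ∫u_n²/∫(u_n')² = (L/(nπ))² → 0, so a(u_n,u_n)/||u_n||_{H^1}² → 1. Hence the optimal constant is α = 1.
Therefore α = 1.


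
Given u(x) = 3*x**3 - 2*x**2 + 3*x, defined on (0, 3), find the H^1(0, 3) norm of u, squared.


||u||_{H^1}^2 = 185103/35

The H^1 norm (squared) on an interval (0, L) is
  ||u||_{H^1}^2 = ∫_0^L u(x)^2 dx + ∫_0^L u'(x)^2 dx.
Compute u'(x) = 9*x**2 - 4*x + 3.
Then u(x)^2 = 9*x**6 - 12*x**5 + 22*x**4 - 12*x**3 + 9*x**2 and u'(x)^2 = 81*x**4 - 72*x**3 + 70*x**2 - 24*x + 9.
Integrate each monomial from 0 to 3 using ∫_0^3 c·x^n dx = c·3^(n+1)/(n+1):
  ∫_0^3 u(x)^2 dx = ∫_0^3 (9*x^6 - 12*x^5 + 22*x^4 - 12*x^3 + 9*x^2) dx. Term by term:
    ∫_0^3 9*x^6 dx = 19683/7;  ∫_0^3 -12*x^5 dx = -1458;  ∫_0^3 22*x^4 dx = 5346/5;
    ∫_0^3 -12*x^3 dx = -243;  ∫_0^3 9*x^2 dx = 81.
  Sum: 19683/7 − 1458 + 5346/5 − 243 + 81 = 79137/35.
  ∫_0^3 u'(x)^2 dx = ∫_0^3 (81*x^4 - 72*x^3 + 70*x^2 - 24*x + 9) dx. Term by term:
    ∫_0^3 81*x^4 dx = 19683/5;  ∫_0^3 -72*x^3 dx = -1458;  ∫_0^3 70*x^2 dx = 630;
    ∫_0^3 -24*x dx = -108;  ∫_0^3 9 dx = 27.
  Sum: 19683/5 − 1458 + 630 − 108 + 27 = 15138/5.
Adding: ||u||_{H^1}^2 = 79137/35 + 15138/5 = 185103/35.


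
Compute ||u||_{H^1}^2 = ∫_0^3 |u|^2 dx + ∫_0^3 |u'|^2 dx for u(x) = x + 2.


||u||_{H^1}^2 = 42

The H^1 norm (squared) on an interval (0, L) is
  ||u||_{H^1}^2 = ∫_0^L u(x)^2 dx + ∫_0^L u'(x)^2 dx.
Compute u'(x) = 1.
Then u(x)^2 = x**2 + 4*x + 4 and u'(x)^2 = 1.
Integrate each monomial from 0 to 3 using ∫_0^3 c·x^n dx = c·3^(n+1)/(n+1):
  ∫_0^3 u(x)^2 dx = ∫_0^3 (x^2 + 4*x + 4) dx. Term by term:
    ∫_0^3 x^2 dx = 9;  ∫_0^3 4*x dx = 18;  ∫_0^3 4 dx = 12.
  Sum: 9 + 18 + 12 = 39.
  ∫_0^3 u'(x)^2 dx = ∫_0^3 (1) dx. Term by term:
    ∫_0^3 1 dx = 3.
Adding: ||u||_{H^1}^2 = 39 + 3 = 42.


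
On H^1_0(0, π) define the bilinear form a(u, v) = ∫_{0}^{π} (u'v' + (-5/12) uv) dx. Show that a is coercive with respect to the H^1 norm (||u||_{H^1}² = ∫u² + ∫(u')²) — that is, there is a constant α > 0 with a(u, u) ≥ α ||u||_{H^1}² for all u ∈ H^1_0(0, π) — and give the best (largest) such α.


α = 7/24

Coercivity of a(·,·) on H^1_0(0, π) means a(u, u) ≥ α ||u||_{H^1}² for every u ∈ H^1_0.
The interval has length L = π, and Poincaré/coercivity depend only on L. Here a(u, u) = ∫(u')² + (-5/12)·∫u².
Here c = -5/12 < 0 with |c| < (π/L)² = 1, so coercivity still holds. The condition a(u,u) ≥ α||u||_{H^1}² reads (1−α)∫(u')² ≥ (α−c)∫u². Any admissible α is ≤ 1 (rapidly oscillating u have ∫u²/∫(u')² → 0), and α = 1 would force 0 ≥ (1−c)∫u², impossible since c < 1; so 1−α > 0. By the sharp Poincaré inequality on H^1_0 of an interval of length L, ∫(u')² ≥ (π/L)²∫u² with equality for the first sine mode sin(π(x−x₀)/L) (x₀ the left endpoint), so the inequality holds for all u iff (1−α)(π/L)² ≥ α − c, i.e. α ≤ ((π/L)² + c)/((π/L)² + 1) = (1 + c(L/π)²)/(1 + (L/π)²). (Direct route, valid since c ≤ 0: Poincaré gives c∫u² ≥ c(L/π)²∫(u')², so a(u,u) ≥ (1 + c(L/π)²)∫(u')², while ||u||_{H^1}² ≤ (1 + (L/π)²)∫(u')²; dividing yields the same α.) With (π/L)² = 1 and c = -5/12, the largest admissible constant is α = ((π/L)² + c)/((π/L)² + 1).
Simplifying, α = 7/24.


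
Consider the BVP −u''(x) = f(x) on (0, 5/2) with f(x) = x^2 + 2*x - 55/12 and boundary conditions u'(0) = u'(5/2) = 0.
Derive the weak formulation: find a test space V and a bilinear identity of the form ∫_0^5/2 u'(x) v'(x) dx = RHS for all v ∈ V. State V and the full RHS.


V = H^1(0, 5/2) (no boundary constraint on v; u is determined up to an additive constant); weak form: ∫_0^5/2 u'v' dx = ∫_0^5/2 (x^2 + 2*x - 55/12) v dx for all v ∈ V.

Multiply both sides by a test function v and integrate from 0 to 5/2:
  ∫_0^5/2 −u''(x) v(x) dx = ∫_0^5/2 f(x) v(x) dx.
Integrate the LHS by parts once:
  ∫_0^5/2 −u'' v dx = −[u'(x) v(x)]_0^5/2 + ∫_0^5/2 u'(x) v'(x) dx.
Thus ∫_0^5/2 u'(x) v'(x) dx = ∫_0^5/2 f(x) v(x) dx + [u'(x) v(x)]_0^5/2.
Choose V so that boundary terms are either known or forced to vanish.
u has homogeneous Neumann: u'(0) = u'(5/2) = 0. So [u' v]_0^5/2 = 0·v(5/2) − 0·v(0) = 0 for any v; take V = H^1(0, 5/2).
Weak formulation: find u (satisfying any essential BC) such that ∫_0^5/2 u'(x) v'(x) dx = ∫_0^5/2 f v dx for all v ∈ V (homogeneous Neumann, so boundary terms vanish).
Substituting f(x) = x^2 + 2*x - 55/12, the right-hand side is ∫_0^5/2 (x^2 + 2*x - 55/12) v dx.
Compatibility check (pure Neumann): taking v ≡ 1 ∈ V gives 0 = ∫_0^5/2 f dx + (0) − (0), i.e. ∫_0^5/2 f dx must equal u'(0) − u'(5/2) = 0. Indeed ∫_0^5/2 (x^2 + 2*x - 55/12) dx = 0, so the data are compatible. The solution is then unique only up to an additive constant (fix it e.g. by requiring ∫_0^5/2 u dx = 0).


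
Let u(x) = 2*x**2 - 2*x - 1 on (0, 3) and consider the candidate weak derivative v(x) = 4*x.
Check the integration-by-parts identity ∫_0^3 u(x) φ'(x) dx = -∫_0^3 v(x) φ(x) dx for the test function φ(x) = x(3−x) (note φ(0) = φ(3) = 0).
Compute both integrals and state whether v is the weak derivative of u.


LHS = -18, RHS = -27. No, v is not the weak derivative of u.

u(x) = 2*x**2 - 2*x - 1, classical derivative u'(x) = 4*x - 2.
φ(x) = x(3−x), so φ'(x) = 3 - 2*x.
Note φ(0) = φ(3) = 0, so the boundary term u·φ vanishes.
LHS = ∫_0^3 u(x) φ'(x) dx = ∫_0^3 (-4*x^3 + 10*x^2 - 4*x - 3) dx. Term by term:
  ∫_0^3 -4*x^3 dx = -81;  ∫_0^3 10*x^2 dx = 90;  ∫_0^3 -4*x dx = -18;
  ∫_0^3 -3 dx = -9.
Sum: -81 + 90 − 18 − 9 = -18.
So LHS = -18.
∫_0^3 v(x) φ(x) dx = ∫_0^3 (-4*x^3 + 12*x^2) dx. Term by term:
  ∫_0^3 -4*x^3 dx = -81;  ∫_0^3 12*x^2 dx = 108.
Sum: -81 + 108 = 27.
So RHS = -∫_0^3 v(x) φ(x) dx = -27.
LHS − RHS = 9 ≠ 0, so the identity fails.
(For a valid weak derivative the identity must hold for EVERY test function, in particular this one. The failure shows v is NOT the weak derivative of u.)
Correct weak derivative would be u'(x) = 4*x - 2.


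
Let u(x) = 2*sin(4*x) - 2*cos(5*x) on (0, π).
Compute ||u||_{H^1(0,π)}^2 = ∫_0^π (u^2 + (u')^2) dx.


||u||_{H^1(0,π)}^2 = 1664/9 + 86*π

u'(x) = 10*sin(5*x) + 8*cos(4*x).
Expand u² and (u')² and integrate term by term on (0, π), using: for integers n ≥ 1, ∫_0^π sin²(nx) dx = ∫_0^π cos²(nx) dx = π/2; for n ≠ n', ∫_0^π sin(nx)sin(n'x) dx = ∫_0^π cos(nx)cos(n'x) dx = 0; and by product-to-sum, ∫_0^π sin(nx)cos(n'x) dx = ½∫_0^π [sin((n+n')x) + sin((n−n')x)] dx, which is 0 when n+n' is even and 2n/(n²−n'²) when n+n' is odd (it need not vanish on (0, π)).
  u² squared terms: (-2)²·∫cos(5x)² dx = 4·π/2 = 2*π;  (2)²·∫sin(4x)² dx = 4·π/2 = 2*π.
  u² cross terms: 2·(-2)·(2)·∫cos(5x)·sin(4x) dx = -8·(-8/9) = 64/9.
  So ∫_0^π u² dx = 2*π + 2*π + 64/9 = 64/9 + 4*π.
  (u')² squared terms: (8)²·∫cos(4x)² dx = 64·π/2 = 32*π;  (10)²·∫sin(5x)² dx = 100·π/2 = 50*π.
  (u')² cross terms: 2·(8)·(10)·∫cos(4x)·sin(5x) dx = 160·(10/9) = 1600/9.
  So ∫_0^π (u')² dx = 32*π + 50*π + 1600/9 = 1600/9 + 82*π.
||u||_{H^1}^2 = (64/9 + 4*π) + (1600/9 + 82*π) = 1664/9 + 86*π.


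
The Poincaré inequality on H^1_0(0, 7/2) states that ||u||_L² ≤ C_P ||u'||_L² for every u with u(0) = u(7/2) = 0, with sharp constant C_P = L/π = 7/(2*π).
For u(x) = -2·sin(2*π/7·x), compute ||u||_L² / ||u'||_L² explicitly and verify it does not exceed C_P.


||u||_L² / ||u'||_L² = 7/(2*π) = C_P.

u(x) = -2·sin(2*π/7·x), so u'(x) = -4*π*cos(2*π*x/7)/7.
Writing u(x) = A·sin(kπx/L) with A = -2 and k = 1, use ∫_0^L sin²(kπx/L) dx = L/2 and ∫_0^L cos²(kπx/L) dx = L/2.
u² = 4·sin²(2*π/7·x) and (u')² = 16*π^2/49·cos²(2*π/7·x), and each of sin², cos² integrates to L/2 = 7/4 over (0, 7/2).
∫_0^7/2 u² dx = 7, so ||u||_L² = sqrt(7).
∫_0^7/2 (u')² dx = 4*π^2/7, so ||u'||_L² = 2*sqrt(7)*π/7.
Ratio ||u||_L² / ||u'||_L² = 7/(2*π).
Sharp Poincaré constant on H^1_0(0, 7/2) is C_P = L/π = 7/(2*π), achieved by sin(2*π/7·x).
This is the k = 1 eigenfunction (up to amplitude), so the ratio equals the sharp Poincaré constant exactly.


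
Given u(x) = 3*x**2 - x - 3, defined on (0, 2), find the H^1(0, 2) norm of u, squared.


||u||_{H^1}^2 = 1384/15

The H^1 norm (squared) on an interval (0, L) is
  ||u||_{H^1}^2 = ∫_0^L u(x)^2 dx + ∫_0^L u'(x)^2 dx.
Compute u'(x) = 6*x - 1.
Then u(x)^2 = 9*x**4 - 6*x**3 - 17*x**2 + 6*x + 9 and u'(x)^2 = 36*x**2 - 12*x + 1.
Integrate each monomial from 0 to 2 using ∫_0^2 c·x^n dx = c·2^(n+1)/(n+1):
  ∫_0^2 u(x)^2 dx = ∫_0^2 (9*x^4 - 6*x^3 - 17*x^2 + 6*x + 9) dx. Term by term:
    ∫_0^2 9*x^4 dx = 288/5;  ∫_0^2 -6*x^3 dx = -24;  ∫_0^2 -17*x^2 dx = -136/3;
    ∫_0^2 6*x dx = 12;  ∫_0^2 9 dx = 18.
  Sum: 288/5 − 24 − 136/3 + 12 + 18 = 274/15.
  ∫_0^2 u'(x)^2 dx = ∫_0^2 (36*x^2 - 12*x + 1) dx. Term by term:
    ∫_0^2 36*x^2 dx = 96;  ∫_0^2 -12*x dx = -24;  ∫_0^2 1 dx = 2.
  Sum: 96 − 24 + 2 = 74.
Adding: ||u||_{H^1}^2 = 274/15 + 74 = 1384/15.


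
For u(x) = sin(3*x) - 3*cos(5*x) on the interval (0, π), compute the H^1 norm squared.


||u||_{H^1(0,π)}^2 = 122*π

u'(x) = 15*sin(5*x) + 3*cos(3*x).
Expand u² and (u')² and integrate term by term on (0, π), using: for integers n ≥ 1, ∫_0^π sin²(nx) dx = ∫_0^π cos²(nx) dx = π/2; for n ≠ n', ∫_0^π sin(nx)sin(n'x) dx = ∫_0^π cos(nx)cos(n'x) dx = 0; and by product-to-sum, ∫_0^π sin(nx)cos(n'x) dx = ½∫_0^π [sin((n+n')x) + sin((n−n')x)] dx, which is 0 when n+n' is even and 2n/(n²−n'²) when n+n' is odd (it need not vanish on (0, π)).
  u² squared terms: (-3)²·∫cos(5x)² dx = 9·π/2 = 9*π/2;  (1)²·∫sin(3x)² dx = 1·π/2 = π/2.
  u² cross terms: 2·(-3)·(1)·∫cos(5x)·sin(3x) dx = -6·(0) = 0.
  So ∫_0^π u² dx = 9*π/2 + π/2 + 0 = 5*π.
  (u')² squared terms: (3)²·∫cos(3x)² dx = 9·π/2 = 9*π/2;  (15)²·∫sin(5x)² dx = 225·π/2 = 225*π/2.
  (u')² cross terms: 2·(3)·(15)·∫cos(3x)·sin(5x) dx = 90·(0) = 0.
  So ∫_0^π (u')² dx = 9*π/2 + 225*π/2 + 0 = 117*π.
||u||_{H^1}^2 = (5*π) + (117*π) = 122*π.


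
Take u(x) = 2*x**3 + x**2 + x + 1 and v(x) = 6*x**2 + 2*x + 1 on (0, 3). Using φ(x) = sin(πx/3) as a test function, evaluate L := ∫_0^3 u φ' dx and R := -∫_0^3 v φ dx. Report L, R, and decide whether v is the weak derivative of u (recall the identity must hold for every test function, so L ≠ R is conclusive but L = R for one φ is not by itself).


LHS = -186/π + 648/π^3, RHS = -186/π + 648/π^3. Yes, v = u' weakly.

u(x) = 2*x**3 + x**2 + x + 1, classical derivative u'(x) = 6*x**2 + 2*x + 1.
φ(x) = sin(πx/3), so φ'(x) = π*cos(π*x/3)/3.
Note φ(0) = φ(3) = 0, so the boundary term u·φ vanishes.
LHS = ∫_0^3 u(x) φ'(x) dx = ∫_0^3 (2*π*x^3*cos(π*x/3)/3 + π*x^2*cos(π*x/3)/3 + π*x*cos(π*x/3)/3 + π*cos(π*x/3)/3) dx. Term by term:
  ∫_0^3 π*cos(π*x/3)/3 dx = 0;  ∫_0^3 π*x*cos(π*x/3)/3 dx = -6/π;  ∫_0^3 π*x^2*cos(π*x/3)/3 dx = -18/π;
  ∫_0^3 2*π*x^3*cos(π*x/3)/3 dx = -162/π + 648/π^3.
Sum: 0 − 6/π − 18/π + -162/π + 648/π^3 = -186/π + 648/π^3.
So LHS = -186/π + 648/π^3.
∫_0^3 v(x) φ(x) dx = ∫_0^3 (6*x^2*sin(π*x/3) + 2*x*sin(π*x/3) + sin(π*x/3)) dx. Term by term:
  ∫_0^3 2*x*sin(π*x/3) dx = 18/π;  ∫_0^3 6*x^2*sin(π*x/3) dx = -648/π^3 + 162/π;  ∫_0^3 sin(π*x/3) dx = 6/π.
Sum: 18/π + -648/π^3 + 162/π + 6/π = -648/π^3 + 186/π.
So RHS = -∫_0^3 v(x) φ(x) dx = -186/π + 648/π^3.
LHS = RHS, so the identity holds for this test φ.
Moreover u is smooth here and v(x) = u'(x) = 6*x**2 + 2*x + 1 pointwise, so the identity holds for every test function. Hence v is the weak derivative of u.


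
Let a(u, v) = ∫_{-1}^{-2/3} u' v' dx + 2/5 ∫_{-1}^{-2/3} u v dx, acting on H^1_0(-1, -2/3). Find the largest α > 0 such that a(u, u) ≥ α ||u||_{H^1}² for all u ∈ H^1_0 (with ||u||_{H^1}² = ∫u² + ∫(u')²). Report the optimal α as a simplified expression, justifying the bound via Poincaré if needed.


α = (2 + 45*π^2)/(5*(1 + 9*π^2))

Coercivity of a(·,·) on H^1_0(-1, -2/3) means a(u, u) ≥ α ||u||_{H^1}² for every u ∈ H^1_0.
The interval has length L = 1/3, and Poincaré/coercivity depend only on L. Here a(u, u) = ∫(u')² + (2/5)·∫u².
Here 0 < c = 2/5 < 1. The condition a(u,u) ≥ α||u||_{H^1}² reads (1−α)∫(u')² ≥ (α−c)∫u². Any admissible α is ≤ 1 (rapidly oscillating u have ∫u²/∫(u')² → 0), and α = 1 would force 0 ≥ (1−c)∫u², impossible since c < 1; so 1−α > 0. By the sharp Poincaré inequality on H^1_0 of an interval of length L, ∫(u')² ≥ (π/L)²∫u² with equality for the first sine mode sin(π(x−x₀)/L) (x₀ the left endpoint), so the inequality holds for all u iff (1−α)(π/L)² ≥ α − c, i.e. α ≤ ((π/L)² + c)/((π/L)² + 1) = (1 + c(L/π)²)/(1 + (L/π)²). With (π/L)² = 9*π^2 and c = 2/5, the largest admissible constant is α = ((π/L)² + c)/((π/L)² + 1).
Simplifying, α = (2 + 45*π^2)/(5*(1 + 9*π^2)).


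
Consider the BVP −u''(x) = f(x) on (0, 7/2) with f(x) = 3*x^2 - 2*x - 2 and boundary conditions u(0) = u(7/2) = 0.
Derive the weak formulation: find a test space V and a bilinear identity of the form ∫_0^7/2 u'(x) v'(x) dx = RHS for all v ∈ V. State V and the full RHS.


V = H^1_0(0, 7/2) (so v(0) = v(7/2) = 0); weak form: ∫_0^7/2 u'v' dx = ∫_0^7/2 (3*x^2 - 2*x - 2) v dx for all v ∈ V.

Multiply both sides by a test function v and integrate from 0 to 7/2:
  ∫_0^7/2 −u''(x) v(x) dx = ∫_0^7/2 f(x) v(x) dx.
Integrate the LHS by parts once:
  ∫_0^7/2 −u'' v dx = −[u'(x) v(x)]_0^7/2 + ∫_0^7/2 u'(x) v'(x) dx.
Thus ∫_0^7/2 u'(x) v'(x) dx = ∫_0^7/2 f(x) v(x) dx + [u'(x) v(x)]_0^7/2.
Choose V so that boundary terms are either known or forced to vanish.
u is Dirichlet: u(0) = u(7/2) = 0. Let V = H^1_0(0, 7/2); then v(0) = v(7/2) = 0, and [u' v]_0^7/2 = 0.
Weak formulation: find u (satisfying any essential BC) such that ∫_0^7/2 u'(x) v'(x) dx = ∫_0^7/2 f v dx for all v ∈ V.
Substituting f(x) = 3*x^2 - 2*x - 2, the right-hand side is ∫_0^7/2 (3*x^2 - 2*x - 2) v dx.


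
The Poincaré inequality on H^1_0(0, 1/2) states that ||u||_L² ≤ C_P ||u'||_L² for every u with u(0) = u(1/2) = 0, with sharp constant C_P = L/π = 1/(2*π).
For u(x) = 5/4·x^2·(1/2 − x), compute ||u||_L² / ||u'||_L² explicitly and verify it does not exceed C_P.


||u||_L² / ||u'||_L² = sqrt(14)/28 < C_P = 1/(2*π).

u(x) = 5/4·x^2·(1/2 − x), so u'(x) = 5*x*(1 - 3*x)/4.
u(x) = 5/4·x^2·(1/2 − x) vanishes at x = 0 and x = 1/2, so u ∈ H^1_0(0, 1/2). Differentiate via the product rule and integrate the resulting polynomials term by term.
  ∫_0^1/2 u² dx = ∫_0^1/2 (25*x^6/16 - 25*x^5/16 + 25*x^4/64) dx. Term by term:
    ∫_0^1/2 25*x^6/16 dx = 25/14336;  ∫_0^1/2 -25*x^5/16 dx = -25/6144;  ∫_0^1/2 25*x^4/64 dx = 5/2048.
  Sum: 25/14336 − 25/6144 + 5/2048 = 5/43008.
  ∫_0^1/2 (u')² dx = ∫_0^1/2 (225*x^4/16 - 75*x^3/8 + 25*x^2/16) dx. Term by term:
    ∫_0^1/2 225*x^4/16 dx = 45/512;  ∫_0^1/2 -75*x^3/8 dx = -75/512;  ∫_0^1/2 25*x^2/16 dx = 25/384.
  Sum: 45/512 − 75/512 + 25/384 = 5/768.
∫_0^1/2 u² dx = 5/43008, so ||u||_L² = sqrt(210)/1344.
∫_0^1/2 (u')² dx = 5/768, so ||u'||_L² = sqrt(15)/48.
Ratio ||u||_L² / ||u'||_L² = sqrt(14)/28.
Sharp Poincaré constant on H^1_0(0, 1/2) is C_P = L/π = 1/(2*π), achieved by sin(2*π·x).
A polynomial bump cannot attain the sharp Poincaré constant (only the first sine eigenfunction does), so the ratio is strictly less than C_P, consistent with ||u||_L² ≤ C_P ||u'||_L².


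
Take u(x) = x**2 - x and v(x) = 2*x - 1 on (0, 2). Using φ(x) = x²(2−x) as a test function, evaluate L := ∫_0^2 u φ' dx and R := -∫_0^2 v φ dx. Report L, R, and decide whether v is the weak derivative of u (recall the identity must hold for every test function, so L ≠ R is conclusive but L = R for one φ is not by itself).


LHS = -28/15, RHS = -28/15. Yes, v = u' weakly.

u(x) = x**2 - x, classical derivative u'(x) = 2*x - 1.
φ(x) = x²(2−x), so φ'(x) = x*(4 - 3*x).
Note φ(0) = φ(2) = 0, so the boundary term u·φ vanishes.
LHS = ∫_0^2 u(x) φ'(x) dx = ∫_0^2 (-3*x^4 + 7*x^3 - 4*x^2) dx. Term by term:
  ∫_0^2 -3*x^4 dx = -96/5;  ∫_0^2 7*x^3 dx = 28;  ∫_0^2 -4*x^2 dx = -32/3.
Sum: -96/5 + 28 − 32/3 = -28/15.
So LHS = -28/15.
∫_0^2 v(x) φ(x) dx = ∫_0^2 (-2*x^4 + 5*x^3 - 2*x^2) dx. Term by term:
  ∫_0^2 -2*x^4 dx = -64/5;  ∫_0^2 5*x^3 dx = 20;  ∫_0^2 -2*x^2 dx = -16/3.
Sum: -64/5 + 20 − 16/3 = 28/15.
So RHS = -∫_0^2 v(x) φ(x) dx = -28/15.
LHS = RHS, so the identity holds for this test φ.
Moreover u is smooth here and v(x) = u'(x) = 2*x - 1 pointwise, so the identity holds for every test function. Hence v is the weak derivative of u.


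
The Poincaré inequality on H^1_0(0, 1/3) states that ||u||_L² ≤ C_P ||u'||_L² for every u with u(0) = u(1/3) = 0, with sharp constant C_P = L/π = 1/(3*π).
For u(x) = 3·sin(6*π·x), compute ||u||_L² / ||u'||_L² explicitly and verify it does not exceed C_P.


||u||_L² / ||u'||_L² = 1/(6*π) < C_P = 1/(3*π).

u(x) = 3·sin(6*π·x), so u'(x) = 18*π*cos(6*π*x).
Writing u(x) = A·sin(kπx/L) with A = 3 and k = 2, use ∫_0^L sin²(kπx/L) dx = L/2 and ∫_0^L cos²(kπx/L) dx = L/2.
u² = 9·sin²(6*π·x) and (u')² = 324*π^2·cos²(6*π·x), and each of sin², cos² integrates to L/2 = 1/6 over (0, 1/3).
∫_0^1/3 u² dx = 3/2, so ||u||_L² = sqrt(6)/2.
∫_0^1/3 (u')² dx = 54*π^2, so ||u'||_L² = 3*sqrt(6)*π.
Ratio ||u||_L² / ||u'||_L² = 1/(6*π).
Sharp Poincaré constant on H^1_0(0, 1/3) is C_P = L/π = 1/(3*π), achieved by sin(3*π·x).
This is the k = 2 harmonic; the ratio L/(kπ) is strictly less than C_P = L/π, consistent with the sharp inequality ||u||_L² ≤ C_P ||u'||_L².


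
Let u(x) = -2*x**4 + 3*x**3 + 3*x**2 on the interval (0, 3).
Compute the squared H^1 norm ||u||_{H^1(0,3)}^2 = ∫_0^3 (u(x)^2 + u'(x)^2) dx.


||u||_{H^1}^2 = 341253/70

The H^1 norm (squared) on an interval (0, L) is
  ||u||_{H^1}^2 = ∫_0^L u(x)^2 dx + ∫_0^L u'(x)^2 dx.
Compute u'(x) = -8*x**3 + 9*x**2 + 6*x.
Then u(x)^2 = 4*x**8 - 12*x**7 - 3*x**6 + 18*x**5 + 9*x**4 and u'(x)^2 = 64*x**6 - 144*x**5 - 15*x**4 + 108*x**3 + 36*x**2.
Integrate each monomial from 0 to 3 using ∫_0^3 c·x^n dx = c·3^(n+1)/(n+1):
  ∫_0^3 u(x)^2 dx = ∫_0^3 (4*x^8 - 12*x^7 - 3*x^6 + 18*x^5 + 9*x^4) dx. Term by term:
    ∫_0^3 4*x^8 dx = 8748;  ∫_0^3 -12*x^7 dx = -19683/2;  ∫_0^3 -3*x^6 dx = -6561/7;
    ∫_0^3 18*x^5 dx = 2187;  ∫_0^3 9*x^4 dx = 2187/5.
  Sum: 8748 − 19683/2 − 6561/7 + 2187 + 2187/5 = 41553/70.
  ∫_0^3 u'(x)^2 dx = ∫_0^3 (64*x^6 - 144*x^5 - 15*x^4 + 108*x^3 + 36*x^2) dx. Term by term:
    ∫_0^3 64*x^6 dx = 139968/7;  ∫_0^3 -144*x^5 dx = -17496;  ∫_0^3 -15*x^4 dx = -729;
    ∫_0^3 108*x^3 dx = 2187;  ∫_0^3 36*x^2 dx = 324.
  Sum: 139968/7 − 17496 − 729 + 2187 + 324 = 29970/7.
Adding: ||u||_{H^1}^2 = 41553/70 + 29970/7 = 341253/70.


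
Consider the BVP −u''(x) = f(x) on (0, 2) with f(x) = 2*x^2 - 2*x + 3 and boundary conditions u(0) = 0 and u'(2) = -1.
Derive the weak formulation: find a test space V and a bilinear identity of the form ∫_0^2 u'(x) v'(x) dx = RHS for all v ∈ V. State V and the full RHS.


V = {v ∈ H^1(0, 2) : v(0) = 0} (test functions vanish at x = 0 where u is specified); weak form: ∫_0^2 u'v' dx = ∫_0^2 (2*x^2 - 2*x + 3) v dx − v(2) for all v ∈ V.

Multiply both sides by a test function v and integrate from 0 to 2:
  ∫_0^2 −u''(x) v(x) dx = ∫_0^2 f(x) v(x) dx.
Integrate the LHS by parts once:
  ∫_0^2 −u'' v dx = −[u'(x) v(x)]_0^2 + ∫_0^2 u'(x) v'(x) dx.
Thus ∫_0^2 u'(x) v'(x) dx = ∫_0^2 f(x) v(x) dx + [u'(x) v(x)]_0^2.
Choose V so that boundary terms are either known or forced to vanish.
Mixed BC: u(0) = 0 (Dirichlet) and u'(2) = -1 (Neumann). Define V = {v ∈ H^1(0, 2) : v(0) = 0}. Then [u' v]_0^2 = u'(2)·v(2) − u'(0)·0 = − v(2).
Weak formulation: find u (satisfying any essential BC) such that ∫_0^2 u'(x) v'(x) dx = ∫_0^2 f v dx − v(2) for all v ∈ V (Dirichlet at 0 absorbed into V; Neumann datum at x = 2 contributes the boundary term).
Substituting f(x) = 2*x^2 - 2*x + 3, the right-hand side is ∫_0^2 (2*x^2 - 2*x + 3) v dx − v(2).


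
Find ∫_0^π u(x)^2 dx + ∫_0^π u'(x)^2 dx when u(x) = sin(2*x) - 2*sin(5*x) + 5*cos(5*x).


||u||_{H^1(0,π)}^2 = -1040/21 + 759*π/2

u'(x) = -25*sin(5*x) + 2*cos(2*x) - 10*cos(5*x).
Expand u² and (u')² and integrate term by term on (0, π), using: for integers n ≥ 1, ∫_0^π sin²(nx) dx = ∫_0^π cos²(nx) dx = π/2; for n ≠ n', ∫_0^π sin(nx)sin(n'x) dx = ∫_0^π cos(nx)cos(n'x) dx = 0; and by product-to-sum, ∫_0^π sin(nx)cos(n'x) dx = ½∫_0^π [sin((n+n')x) + sin((n−n')x)] dx, which is 0 when n+n' is even and 2n/(n²−n'²) when n+n' is odd (it need not vanish on (0, π)).
  u² squared terms: (-2)²·∫sin(5x)² dx = 4·π/2 = 2*π;  (5)²·∫cos(5x)² dx = 25·π/2 = 25*π/2;  (1)²·∫sin(2x)² dx = 1·π/2 = π/2.
  u² cross terms: 2·(-2)·(5)·∫sin(5x)·cos(5x) dx = -20·(0) = 0;  2·(-2)·(1)·∫sin(5x)·sin(2x) dx = -4·(0) = 0;  2·(5)·(1)·∫cos(5x)·sin(2x) dx = 10·(-4/21) = -40/21.
  So ∫_0^π u² dx = 2*π + 25*π/2 + π/2 + 0 + 0 − 40/21 = -40/21 + 15*π.
  (u')² squared terms: (-25)²·∫sin(5x)² dx = 625·π/2 = 625*π/2;  (-10)²·∫cos(5x)² dx = 100·π/2 = 50*π;  (2)²·∫cos(2x)² dx = 4·π/2 = 2*π.
  (u')² cross terms: 2·(-25)·(-10)·∫sin(5x)·cos(5x) dx = 500·(0) = 0;  2·(-25)·(2)·∫sin(5x)·cos(2x) dx = -100·(10/21) = -1000/21;  2·(-10)·(2)·∫cos(5x)·cos(2x) dx = -40·(0) = 0.
  So ∫_0^π (u')² dx = 625*π/2 + 50*π + 2*π + 0 − 1000/21 + 0 = -1000/21 + 729*π/2.
||u||_{H^1}^2 = (-40/21 + 15*π) + (-1000/21 + 729*π/2) = -1040/21 + 759*π/2.


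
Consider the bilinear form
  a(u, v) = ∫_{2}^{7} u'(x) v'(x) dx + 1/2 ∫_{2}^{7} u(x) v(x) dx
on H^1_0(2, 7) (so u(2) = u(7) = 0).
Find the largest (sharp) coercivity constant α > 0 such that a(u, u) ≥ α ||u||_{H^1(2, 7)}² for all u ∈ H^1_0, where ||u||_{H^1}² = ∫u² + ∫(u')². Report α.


α = (π^2 + 25/2)/(π^2 + 25)

Coercivity of a(·,·) on H^1_0(2, 7) means a(u, u) ≥ α ||u||_{H^1}² for every u ∈ H^1_0.
The interval has length L = 5, and Poincaré/coercivity depend only on L. Here a(u, u) = ∫(u')² + (1/2)·∫u².
Here 0 < c = 1/2 < 1. The condition a(u,u) ≥ α||u||_{H^1}² reads (1−α)∫(u')² ≥ (α−c)∫u². Any admissible α is ≤ 1 (rapidly oscillating u have ∫u²/∫(u')² → 0), and α = 1 would force 0 ≥ (1−c)∫u², impossible since c < 1; so 1−α > 0. By the sharp Poincaré inequality on H^1_0 of an interval of length L, ∫(u')² ≥ (π/L)²∫u² with equality for the first sine mode sin(π(x−x₀)/L) (x₀ the left endpoint), so the inequality holds for all u iff (1−α)(π/L)² ≥ α − c, i.e. α ≤ ((π/L)² + c)/((π/L)² + 1) = (1 + c(L/π)²)/(1 + (L/π)²). With (π/L)² = π^2/25 and c = 1/2, the largest admissible constant is α = ((π/L)² + c)/((π/L)² + 1).
Simplifying, α = (π^2 + 25/2)/(π^2 + 25).


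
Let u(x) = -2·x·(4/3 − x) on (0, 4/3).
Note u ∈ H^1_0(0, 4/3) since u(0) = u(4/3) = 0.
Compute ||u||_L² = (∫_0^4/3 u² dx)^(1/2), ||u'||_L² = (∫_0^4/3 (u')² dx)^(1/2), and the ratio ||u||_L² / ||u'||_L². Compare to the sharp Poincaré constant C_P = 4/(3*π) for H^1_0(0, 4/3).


||u||_L² / ||u'||_L² = 2*sqrt(10)/15 < C_P = 4/(3*π).

u(x) = -2·x·(4/3 − x), so u'(x) = 4*x - 8/3.
u(x) = -2·x·(4/3 − x) vanishes at x = 0 and x = 4/3, so u ∈ H^1_0(0, 4/3). Differentiate via the product rule and integrate the resulting polynomials term by term.
  ∫_0^4/3 u² dx = ∫_0^4/3 (4*x^4 - 32*x^3/3 + 64*x^2/9) dx. Term by term:
    ∫_0^4/3 4*x^4 dx = 4096/1215;  ∫_0^4/3 -32*x^3/3 dx = -2048/243;  ∫_0^4/3 64*x^2/9 dx = 4096/729.
  Sum: 4096/1215 − 2048/243 + 4096/729 = 2048/3645.
  ∫_0^4/3 (u')² dx = ∫_0^4/3 (16*x^2 - 64*x/3 + 64/9) dx. Term by term:
    ∫_0^4/3 16*x^2 dx = 1024/81;  ∫_0^4/3 -64*x/3 dx = -512/27;  ∫_0^4/3 64/9 dx = 256/27.
  Sum: 1024/81 − 512/27 + 256/27 = 256/81.
∫_0^4/3 u² dx = 2048/3645, so ||u||_L² = 32*sqrt(10)/135.
∫_0^4/3 (u')² dx = 256/81, so ||u'||_L² = 16/9.
Ratio ||u||_L² / ||u'||_L² = 2*sqrt(10)/15.
Sharp Poincaré constant on H^1_0(0, 4/3) is C_P = L/π = 4/(3*π), achieved by sin(3*π/4·x).
A polynomial bump cannot attain the sharp Poincaré constant (only the first sine eigenfunction does), so the ratio is strictly less than C_P, consistent with ||u||_L² ≤ C_P ||u'||_L².


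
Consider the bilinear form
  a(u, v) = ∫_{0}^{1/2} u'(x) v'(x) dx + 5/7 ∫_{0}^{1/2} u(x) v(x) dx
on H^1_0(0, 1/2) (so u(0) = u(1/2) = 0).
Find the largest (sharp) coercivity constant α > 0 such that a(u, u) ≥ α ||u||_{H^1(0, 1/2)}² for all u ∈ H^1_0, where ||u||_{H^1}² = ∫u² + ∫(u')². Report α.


α = (5 + 28*π^2)/(7*(1 + 4*π^2))

Coercivity of a(·,·) on H^1_0(0, 1/2) means a(u, u) ≥ α ||u||_{H^1}² for every u ∈ H^1_0.
The interval has length L = 1/2, and Poincaré/coercivity depend only on L. Here a(u, u) = ∫(u')² + (5/7)·∫u².
Here 0 < c = 5/7 < 1. The condition a(u,u) ≥ α||u||_{H^1}² reads (1−α)∫(u')² ≥ (α−c)∫u². Any admissible α is ≤ 1 (rapidly oscillating u have ∫u²/∫(u')² → 0), and α = 1 would force 0 ≥ (1−c)∫u², impossible since c < 1; so 1−α > 0. By the sharp Poincaré inequality on H^1_0 of an interval of length L, ∫(u')² ≥ (π/L)²∫u² with equality for the first sine mode sin(π(x−x₀)/L) (x₀ the left endpoint), so the inequality holds for all u iff (1−α)(π/L)² ≥ α − c, i.e. α ≤ ((π/L)² + c)/((π/L)² + 1) = (1 + c(L/π)²)/(1 + (L/π)²). With (π/L)² = 4*π^2 and c = 5/7, the largest admissible constant is α = ((π/L)² + c)/((π/L)² + 1).
Simplifying, α = (5 + 28*π^2)/(7*(1 + 4*π^2)).


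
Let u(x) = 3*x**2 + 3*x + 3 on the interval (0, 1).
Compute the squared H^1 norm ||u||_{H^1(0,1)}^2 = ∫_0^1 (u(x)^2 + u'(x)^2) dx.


||u||_{H^1}^2 = 723/10

The H^1 norm (squared) on an interval (0, L) is
  ||u||_{H^1}^2 = ∫_0^L u(x)^2 dx + ∫_0^L u'(x)^2 dx.
Compute u'(x) = 6*x + 3.
Then u(x)^2 = 9*x**4 + 18*x**3 + 27*x**2 + 18*x + 9 and u'(x)^2 = 36*x**2 + 36*x + 9.
Integrate each monomial from 0 to 1 using ∫_0^1 c·x^n dx = c·1^(n+1)/(n+1):
  ∫_0^1 u(x)^2 dx = ∫_0^1 (9*x^4 + 18*x^3 + 27*x^2 + 18*x + 9) dx. Term by term:
    ∫_0^1 9*x^4 dx = 9/5;  ∫_0^1 18*x^3 dx = 9/2;  ∫_0^1 27*x^2 dx = 9;
    ∫_0^1 18*x dx = 9;  ∫_0^1 9 dx = 9.
  Sum: 9/5 + 9/2 + 9 + 9 + 9 = 333/10.
  ∫_0^1 u'(x)^2 dx = ∫_0^1 (36*x^2 + 36*x + 9) dx. Term by term:
    ∫_0^1 36*x^2 dx = 12;  ∫_0^1 36*x dx = 18;  ∫_0^1 9 dx = 9.
  Sum: 12 + 18 + 9 = 39.
Adding: ||u||_{H^1}^2 = 333/10 + 39 = 723/10.


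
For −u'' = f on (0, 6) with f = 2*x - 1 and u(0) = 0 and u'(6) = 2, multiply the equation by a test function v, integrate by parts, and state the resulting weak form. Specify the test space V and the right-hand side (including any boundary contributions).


V = {v ∈ H^1(0, 6) : v(0) = 0} (test functions vanish at x = 0 where u is specified); weak form: ∫_0^6 u'v' dx = ∫_0^6 (2*x - 1) v dx + 2·v(6) for all v ∈ V.

Multiply both sides by a test function v and integrate from 0 to 6:
  ∫_0^6 −u''(x) v(x) dx = ∫_0^6 f(x) v(x) dx.
Integrate the LHS by parts once:
  ∫_0^6 −u'' v dx = −[u'(x) v(x)]_0^6 + ∫_0^6 u'(x) v'(x) dx.
Thus ∫_0^6 u'(x) v'(x) dx = ∫_0^6 f(x) v(x) dx + [u'(x) v(x)]_0^6.
Choose V so that boundary terms are either known or forced to vanish.
Mixed BC: u(0) = 0 (Dirichlet) and u'(6) = 2 (Neumann). Define V = {v ∈ H^1(0, 6) : v(0) = 0}. Then [u' v]_0^6 = u'(6)·v(6) − u'(0)·0 = 2·v(6).
Weak formulation: find u (satisfying any essential BC) such that ∫_0^6 u'(x) v'(x) dx = ∫_0^6 f v dx + 2·v(6) for all v ∈ V (Dirichlet at 0 absorbed into V; Neumann datum at x = 6 contributes the boundary term).
Substituting f(x) = 2*x - 1, the right-hand side is ∫_0^6 (2*x - 1) v dx + 2·v(6).
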